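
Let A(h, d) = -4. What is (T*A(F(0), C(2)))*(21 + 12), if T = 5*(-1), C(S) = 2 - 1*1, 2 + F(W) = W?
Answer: 660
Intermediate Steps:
F(W) = -2 + W
C(S) = 1 (C(S) = 2 - 1 = 1)
T = -5
(T*A(F(0), C(2)))*(21 + 12) = (-5*(-4))*(21 + 12) = 20*33 = 660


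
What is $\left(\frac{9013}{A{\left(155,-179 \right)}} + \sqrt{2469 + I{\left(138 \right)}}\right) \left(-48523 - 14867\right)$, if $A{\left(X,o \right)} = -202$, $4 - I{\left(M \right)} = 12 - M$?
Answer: $\frac{285667035}{101} - 63390 \sqrt{2599} \approx -4.0326 \cdot 10^{5}$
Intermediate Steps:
$I{\left(M \right)} = -8 + M$ ($I{\left(M \right)} = 4 - \left(12 - M\right) = 4 + \left(-12 + M\right) = -8 + M$)
$\left(\frac{9013}{A{\left(155,-179 \right)}} + \sqrt{2469 + I{\left(138 \right)}}\right) \left(-48523 - 14867\right) = \left(\frac{9013}{-202} + \sqrt{2469 + \left(-8 + 138\right)}\right) \left(-48523 - 14867\right) = \left(9013 \left(- \frac{1}{202}\right) + \sqrt{2469 + 130}\right) \left(-63390\right) = \left(- \frac{9013}{202} + \sqrt{2599}\right) \left(-63390\right) = \frac{285667035}{101} - 63390 \sqrt{2599}$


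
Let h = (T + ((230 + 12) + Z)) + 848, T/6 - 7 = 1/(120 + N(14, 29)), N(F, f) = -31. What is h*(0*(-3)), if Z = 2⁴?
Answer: 0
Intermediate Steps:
T = 3744/89 (T = 42 + 6/(120 - 31) = 42 + 6/89 = 3744/89 ≈ 42.067)
Z = 16
h = 102178/89 (h = (3744/89 + ((230 + 12) + 16)) + 848 = (3744/89 + (242 + 16)) + 848 = (3744/89 + 258) + 848 = 26706/89 + 848 = 102178/89 ≈ 1148.1)
h*(0*(-3)) = 102178*(0*(-3))/89 = (102178/89)*0 = 0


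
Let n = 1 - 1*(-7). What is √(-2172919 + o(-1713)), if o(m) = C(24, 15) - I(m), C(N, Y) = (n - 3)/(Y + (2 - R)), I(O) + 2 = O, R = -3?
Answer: I*√8684815/2 ≈ 1473.5*I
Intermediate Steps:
I(O) = -2 + O
n = 8 (n = 1 + 7 = 8)
C(N, Y) = 5/(5 + Y) (C(N, Y) = (8 - 3)/(Y + (2 - 1*(-3))) = 5/(Y + (2 + 3)) = 5/(Y + 5) = 5/(5 + Y))
o(m) = 9/4 - m (o(m) = 5/(5 + 15) - (-2 + m) = 5/20 + (2 - m) = 5*(1/20) + (2 - m) = ¼ + (2 - m) = 9/4 - m)
√(-2172919 + o(-1713)) = √(-2172919 + (9/4 - 1*(-1713))) = √(-2172919 + (9/4 + 1713)) = √(-2172919 + 6861/4) = √(-8684815/4) = I*√8684815/2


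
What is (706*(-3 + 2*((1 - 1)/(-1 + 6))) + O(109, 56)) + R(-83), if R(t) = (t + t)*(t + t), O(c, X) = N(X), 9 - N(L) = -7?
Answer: 25454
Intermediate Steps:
N(L) = 16 (N(L) = 9 - 1*(-7) = 9 + 7 = 16)
O(c, X) = 16
R(t) = 4*t² (R(t) = (2*t)*(2*t) = 4*t²)
(706*(-3 + 2*((1 - 1)/(-1 + 6))) + O(109, 56)) + R(-83) = (706*(-3 + 2*((1 - 1)/(-1 + 6))) + 16) + 4*(-83)² = (706*(-3 + 2*(0/5)) + 16) + 4*6889 = (706*(-3 + 2*(0*(⅕))) + 16) + 27556 = (706*(-3 + 2*0) + 16) + 27556 = (706*(-3 + 0) + 16) + 27556 = (706*(-3) + 16) + 27556 = (-2118 + 16) + 27556 = -2102 + 27556 = 25454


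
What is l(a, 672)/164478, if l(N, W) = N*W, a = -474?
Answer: -672/347 ≈ -1.9366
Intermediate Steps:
l(a, 672)/164478 = -474*672/164478 = -318528*1/164478 = -672/347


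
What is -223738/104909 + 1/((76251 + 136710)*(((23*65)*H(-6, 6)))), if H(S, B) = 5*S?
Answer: -305284135668887/143145345838950 ≈ -2.1327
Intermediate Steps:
-223738/104909 + 1/((76251 + 136710)*(((23*65)*H(-6, 6)))) = -223738/104909 + 1/((76251 + 136710)*(((23*65)*(5*(-6))))) = -223738*1/104909 + 1/(212961*((1495*(-30)))) = -223738/104909 + (1/212961)/(-44850) = -223738/104909 + (1/212961)*(-1/44850) = -223738/104909 - 1/9551300850 = -305284135668887/143145345838950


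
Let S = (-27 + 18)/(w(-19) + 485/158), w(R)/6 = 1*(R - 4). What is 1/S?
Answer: 21319/1422 ≈ 14.992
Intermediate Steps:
w(R) = -24 + 6*R (w(R) = 6*(1*(R - 4)) = 6*(1*(-4 + R)) = 6*(-4 + R) = -24 + 6*R)
S = 1422/21319 (S = (-27 + 18)/((-24 + 6*(-19)) + 485/158) = -9/((-24 - 114) + 485*(1/158)) = -9/(-138 + 485/158) = -9/(-21319/158) = -9*(-158/21319) = 1422/21319 ≈ 0.066701)
1/S = 1/(1422/21319) = 21319/1422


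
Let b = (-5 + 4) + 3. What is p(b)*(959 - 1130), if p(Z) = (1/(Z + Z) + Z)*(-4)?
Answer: 1539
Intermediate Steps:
b = 2 (b = -1 + 3 = 2)
p(Z) = -4*Z - 2/Z (p(Z) = (1/(2*Z) + Z)*(-4) = (Z + 1/(2*Z))*(-4) = -4*Z - 2/Z)
p(b)*(959 - 1130) = (-4*2 - 2/2)*(959 - 1130) = (-8 - 2*½)*(-171) = (-8 - 1)*(-171) = -9*(-171) = 1539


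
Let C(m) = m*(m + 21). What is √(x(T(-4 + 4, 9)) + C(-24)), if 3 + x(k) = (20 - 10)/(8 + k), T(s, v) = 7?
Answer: √627/3 ≈ 8.3466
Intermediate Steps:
x(k) = -3 + 10/(8 + k) (x(k) = -3 + (20 - 10)/(8 + k) = -3 + 10/(8 + k))
C(m) = m*(21 + m)
√(x(T(-4 + 4, 9)) + C(-24)) = √((-14 - 3*7)/(8 + 7) - 24*(21 - 24)) = √((-14 - 21)/15 - 24*(-3)) = √((1/15)*(-35) + 72) = √(-7/3 + 72) = √(209/3) = √627/3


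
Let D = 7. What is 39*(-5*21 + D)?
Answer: -3822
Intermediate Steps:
39*(-5*21 + D) = 39*(-5*21 + 7) = 39*(-105 + 7) = 39*(-98) = -3822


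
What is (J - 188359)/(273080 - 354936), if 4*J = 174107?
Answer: 579329/327424 ≈ 1.7694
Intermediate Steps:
J = 174107/4 (J = (¼)*174107 = 174107/4 ≈ 43527.)
(J - 188359)/(273080 - 354936) = (174107/4 - 188359)/(273080 - 354936) = -579329/4/(-81856) = -579329/4*(-1/81856) = 579329/327424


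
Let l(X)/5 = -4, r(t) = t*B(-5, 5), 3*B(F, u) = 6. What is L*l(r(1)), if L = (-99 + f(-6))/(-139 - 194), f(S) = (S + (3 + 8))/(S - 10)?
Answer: -7945/1332 ≈ -5.9647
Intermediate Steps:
B(F, u) = 2 (B(F, u) = (⅓)*6 = 2)
f(S) = (11 + S)/(-10 + S) (f(S) = (S + 11)/(-10 + S) = (11 + S)/(-10 + S))
r(t) = 2*t (r(t) = t*2 = 2*t)
l(X) = -20 (l(X) = 5*(-4) = -20)
L = 1589/5328 (L = (-99 + (11 - 6)/(-10 - 6))/(-139 - 194) = (-99 + 5/(-16))/(-333) = (-99 - 1/16*5)*(-1/333) = (-99 - 5/16)*(-1/333) = -1589/16*(-1/333) = 1589/5328 ≈ 0.29824)
L*l(r(1)) = (1589/5328)*(-20) = -7945/1332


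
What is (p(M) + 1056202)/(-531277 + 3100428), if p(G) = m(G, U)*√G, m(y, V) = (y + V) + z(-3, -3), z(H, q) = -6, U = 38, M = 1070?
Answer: 1056202/2569151 + 1102*√1070/2569151 ≈ 0.42514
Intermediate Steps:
m(y, V) = -6 + V + y (m(y, V) = (y + V) - 6 = (V + y) - 6 = -6 + V + y)
p(G) = √G*(32 + G) (p(G) = (-6 + 38 + G)*√G = (32 + G)*√G = √G*(32 + G))
(p(M) + 1056202)/(-531277 + 3100428) = (√1070*(32 + 1070) + 1056202)/(-531277 + 3100428) = (√1070*1102 + 1056202)/2569151 = (1102*√1070 + 1056202)*(1/2569151) = (1056202 + 1102*√1070)*(1/2569151) = 1056202/2569151 + 1102*√1070/2569151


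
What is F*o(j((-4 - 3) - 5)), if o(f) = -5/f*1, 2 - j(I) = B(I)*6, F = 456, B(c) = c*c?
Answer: 1140/431 ≈ 2.6450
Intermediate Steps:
B(c) = c²
j(I) = 2 - 6*I² (j(I) = 2 - I²*6 = 2 - 6*I²)
o(f) = -5/f
F*o(j((-4 - 3) - 5)) = 456*(-5/(2 - 6*((-4 - 3) - 5)²)) = 456*(-5/(2 - 6*(-7 - 5)²)) = 456*(-5/(2 - 6*(-12)²)) = 456*(-5/(2 - 6*144)) = 456*(-5/(2 - 864)) = 456*(-5/(-862)) = 456*(-5*(-1/862)) = 456*(5/862) = 1140/431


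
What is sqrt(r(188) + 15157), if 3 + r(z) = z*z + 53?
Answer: sqrt(50551) ≈ 224.84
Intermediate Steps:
r(z) = 50 + z**2 (r(z) = -3 + (z*z + 53) = -3 + (z**2 + 53) = -3 + (53 + z**2) = 50 + z**2)
sqrt(r(188) + 15157) = sqrt((50 + 188**2) + 15157) = sqrt((50 + 35344) + 15157) = sqrt(35394 + 15157) = sqrt(50551)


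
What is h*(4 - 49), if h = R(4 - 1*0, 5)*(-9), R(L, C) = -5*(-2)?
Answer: 4050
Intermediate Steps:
R(L, C) = 10
h = -90 (h = 10*(-9) = -90)
h*(4 - 49) = -90*(4 - 49) = -90*(-45) = 4050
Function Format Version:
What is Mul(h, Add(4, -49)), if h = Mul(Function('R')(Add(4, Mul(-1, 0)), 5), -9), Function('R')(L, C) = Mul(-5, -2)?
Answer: 4050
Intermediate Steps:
Function('R')(L, C) = 10
h = -90 (h = Mul(10, -9) = -90)
Mul(h, Add(4, -49)) = Mul(-90, Add(4, -49)) = Mul(-90, -45) = 4050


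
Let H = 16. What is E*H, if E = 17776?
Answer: 284416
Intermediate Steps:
E*H = 17776*16 = 284416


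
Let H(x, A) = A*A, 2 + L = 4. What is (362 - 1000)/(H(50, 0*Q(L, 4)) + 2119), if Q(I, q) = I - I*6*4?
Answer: -638/2119 ≈ -0.30109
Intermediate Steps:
L = 2 (L = -2 + 4 = 2)
Q(I, q) = -23*I (Q(I, q) = I - 6*I*4 = I - 24*I = -23*I)
H(x, A) = A²
(362 - 1000)/(H(50, 0*Q(L, 4)) + 2119) = (362 - 1000)/((0*(-23*2))² + 2119) = -638/((0*(-46))² + 2119) = -638/(0² + 2119) = -638/(0 + 2119) = -638/2119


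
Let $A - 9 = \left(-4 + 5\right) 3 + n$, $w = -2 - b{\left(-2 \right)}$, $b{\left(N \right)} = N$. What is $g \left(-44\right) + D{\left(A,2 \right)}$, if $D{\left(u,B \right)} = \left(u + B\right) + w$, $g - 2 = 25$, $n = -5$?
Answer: $-1179$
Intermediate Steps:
$g = 27$ ($g = 2 + 25 = 27$)
$w = 0$ ($w = -2 - -2 = -2 + 2 = 0$)
$A = 7$ ($A = 9 - \left(5 - \left(-4 + 5\right) 3\right) = 9 + \left(1 \cdot 3 - 5\right) = 9 + \left(3 - 5\right) = 9 - 2 = 7$)
$D{\left(u,B \right)} = B + u$ ($D{\left(u,B \right)} = \left(u + B\right) + 0 = \left(B + u\right) + 0 = B + u$)
$g \left(-44\right) + D{\left(A,2 \right)} = 27 \left(-44\right) + \left(2 + 7\right) = -1188 + 9 = -1179$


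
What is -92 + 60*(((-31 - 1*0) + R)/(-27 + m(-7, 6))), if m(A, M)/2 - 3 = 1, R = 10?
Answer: -488/19 ≈ -25.684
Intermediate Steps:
m(A, M) = 8 (m(A, M) = 6 + 2*1 = 6 + 2 = 8)
-92 + 60*(((-31 - 1*0) + R)/(-27 + m(-7, 6))) = -92 + 60*(((-31 - 1*0) + 10)/(-27 + 8)) = -92 + 60*(((-31 + 0) + 10)/(-19)) = -92 + 60*((-31 + 10)*(-1/19)) = -92 + 60*(-21*(-1/19)) = -92 + 60*(21/19) = -92 + 1260/19 = -488/19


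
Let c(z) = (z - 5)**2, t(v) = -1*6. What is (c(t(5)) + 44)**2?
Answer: 27225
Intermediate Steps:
t(v) = -6
c(z) = (-5 + z)**2
(c(t(5)) + 44)**2 = ((-5 - 6)**2 + 44)**2 = ((-11)**2 + 44)**2 = (121 + 44)**2 = 165**2 = 27225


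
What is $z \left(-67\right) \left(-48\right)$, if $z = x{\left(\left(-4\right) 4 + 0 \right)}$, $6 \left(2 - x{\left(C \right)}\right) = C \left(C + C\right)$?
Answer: $-268000$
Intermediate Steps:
$x{\left(C \right)} = 2 - \frac{C^{2}}{3}$ ($x{\left(C \right)} = 2 - \frac{C \left(C + C\right)}{6} = 2 - \frac{C 2 C}{6} = 2 - \frac{2 C^{2}}{6} = 2 - \frac{C^{2}}{3}$)
$z = - \frac{250}{3}$ ($z = 2 - \frac{\left(\left(-4\right) 4 + 0\right)^{2}}{3} = 2 - \frac{\left(-16 + 0\right)^{2}}{3} = 2 - \frac{\left(-16\right)^{2}}{3} = 2 - \frac{256}{3} = - \frac{250}{3} \approx -83.333$)
$z \left(-67\right) \left(-48\right) = \left(- \frac{250}{3}\right) \left(-67\right) \left(-48\right) = \frac{16750}{3} \left(-48\right) = -268000$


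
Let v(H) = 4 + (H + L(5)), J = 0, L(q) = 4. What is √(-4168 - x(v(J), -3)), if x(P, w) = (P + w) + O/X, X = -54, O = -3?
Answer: I*√150230/6 ≈ 64.599*I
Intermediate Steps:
v(H) = 8 + H (v(H) = 4 + (H + 4) = 4 + (4 + H) = 8 + H)
x(P, w) = 1/18 + P + w (x(P, w) = (P + w) - 3/(-54) = (P + w) - 3*(-1/54) = (P + w) + 1/18 = 1/18 + P + w)
√(-4168 - x(v(J), -3)) = √(-4168 - (1/18 + (8 + 0) - 3)) = √(-4168 - (1/18 + 8 - 3)) = √(-4168 - 1*91/18) = √(-4168 - 91/18) = √(-75115/18) = I*√150230/6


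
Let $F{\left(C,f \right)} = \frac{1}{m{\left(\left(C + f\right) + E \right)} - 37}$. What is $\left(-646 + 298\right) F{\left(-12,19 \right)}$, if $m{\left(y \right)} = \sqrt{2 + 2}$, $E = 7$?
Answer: $\frac{348}{35} \approx 9.9429$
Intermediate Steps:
$m{\left(y \right)} = 2$ ($m{\left(y \right)} = \sqrt{4} = 2$)
$F{\left(C,f \right)} = - \frac{1}{35}$ ($F{\left(C,f \right)} = \frac{1}{2 - 37} = \frac{1}{-35} = - \frac{1}{35}$)
$\left(-646 + 298\right) F{\left(-12,19 \right)} = \left(-646 + 298\right) \left(- \frac{1}{35}\right) = \left(-348\right) \left(- \frac{1}{35}\right) = \frac{348}{35}$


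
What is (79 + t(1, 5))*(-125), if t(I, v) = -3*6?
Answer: -7625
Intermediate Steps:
t(I, v) = -18
(79 + t(1, 5))*(-125) = (79 - 18)*(-125) = 61*(-125) = -7625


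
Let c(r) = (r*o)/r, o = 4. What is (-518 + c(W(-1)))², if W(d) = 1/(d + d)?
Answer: 264196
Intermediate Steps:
W(d) = 1/(2*d)
c(r) = 4 (c(r) = (r*4)/r = (4*r)/r = 4)
(-518 + c(W(-1)))² = (-518 + 4)² = (-514)² = 264196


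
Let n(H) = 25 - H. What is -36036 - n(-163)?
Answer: -36224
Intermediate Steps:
-36036 - n(-163) = -36036 - (25 - 1*(-163)) = -36036 - (25 + 163) = -36036 - 1*188 = -36036 - 188 = -36224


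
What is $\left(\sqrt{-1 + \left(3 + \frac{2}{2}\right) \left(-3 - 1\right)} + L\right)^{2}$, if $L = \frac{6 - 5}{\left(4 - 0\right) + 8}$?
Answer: $- \frac{2447}{144} + \frac{i \sqrt{17}}{6} \approx -16.993 + 0.68718 i$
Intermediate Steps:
$L = \frac{1}{12}$ ($L = 1 \frac{1}{\left(4 + 0\right) + 8} = 1 \frac{1}{4 + 8} = 1 \cdot \frac{1}{12} = \frac{1}{12} \approx 0.083333$)
$\left(\sqrt{-1 + \left(3 + \frac{2}{2}\right) \left(-3 - 1\right)} + L\right)^{2} = \left(\sqrt{-1 + \left(3 + \frac{2}{2}\right) \left(-3 - 1\right)} + \frac{1}{12}\right)^{2} = \left(\sqrt{-1 + \left(3 + 2 \cdot \frac{1}{2}\right) \left(-4\right)} + \frac{1}{12}\right)^{2} = \left(\sqrt{-1 + \left(3 + 1\right) \left(-4\right)} + \frac{1}{12}\right)^{2} = \left(\sqrt{-1 + 4 \left(-4\right)} + \frac{1}{12}\right)^{2} = \left(\sqrt{-1 - 16} + \frac{1}{12}\right)^{2} = \left(\sqrt{-17} + \frac{1}{12}\right)^{2} = \left(i \sqrt{17} + \frac{1}{12}\right)^{2} = \left(\frac{1}{12} + i \sqrt{17}\right)^{2}$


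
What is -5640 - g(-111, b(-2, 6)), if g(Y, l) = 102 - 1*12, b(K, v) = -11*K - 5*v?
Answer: -5730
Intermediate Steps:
g(Y, l) = 90 (g(Y, l) = 102 - 12 = 90)
-5640 - g(-111, b(-2, 6)) = -5640 - 1*90 = -5640 - 90 = -5730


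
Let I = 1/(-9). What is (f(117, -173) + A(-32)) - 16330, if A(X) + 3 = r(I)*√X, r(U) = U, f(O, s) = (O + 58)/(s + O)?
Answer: -130689/8 - 4*I*√2/9 ≈ -16336.0 - 0.62854*I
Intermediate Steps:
I = -⅑ ≈ -0.11111
f(O, s) = (58 + O)/(O + s)
A(X) = -3 - √X/9
(f(117, -173) + A(-32)) - 16330 = ((58 + 117)/(117 - 173) + (-3 - 4*I*√2/9)) - 16330 = (175/(-56) + (-3 - 4*I*√2/9)) - 16330 = (-1/56*175 + (-3 - 4*I*√2/9)) - 16330 = (-25/8 + (-3 - 4*I*√2/9)) - 16330 = (-49/8 - 4*I*√2/9) - 16330 = -130689/8 - 4*I*√2/9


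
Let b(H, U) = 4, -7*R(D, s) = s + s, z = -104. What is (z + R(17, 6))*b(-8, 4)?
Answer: -2960/7 ≈ -422.86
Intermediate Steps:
R(D, s) = -2*s/7 (R(D, s) = -(s + s)/7 = -2*s/7)
(z + R(17, 6))*b(-8, 4) = (-104 - 2/7*6)*4 = (-104 - 12/7)*4 = -740/7*4 = -2960/7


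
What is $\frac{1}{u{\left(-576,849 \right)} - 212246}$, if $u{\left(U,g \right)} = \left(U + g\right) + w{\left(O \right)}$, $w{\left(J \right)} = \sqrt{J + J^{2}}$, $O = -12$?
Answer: $- \frac{211973}{44932552597} - \frac{2 \sqrt{33}}{44932552597} \approx -4.7178 \cdot 10^{-6}$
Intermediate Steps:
$u{\left(U,g \right)} = U + g + 2 \sqrt{33}$ ($u{\left(U,g \right)} = \left(U + g\right) + \sqrt{- 12 \left(1 - 12\right)} = \left(U + g\right) + \sqrt{\left(-12\right) \left(-11\right)} = \left(U + g\right) + \sqrt{132} = \left(U + g\right) + 2 \sqrt{33} = U + g + 2 \sqrt{33}$)
$\frac{1}{u{\left(-576,849 \right)} - 212246} = \frac{1}{\left(-576 + 849 + 2 \sqrt{33}\right) - 212246} = \frac{1}{\left(273 + 2 \sqrt{33}\right) - 212246} = \frac{1}{-211973 + 2 \sqrt{33}}$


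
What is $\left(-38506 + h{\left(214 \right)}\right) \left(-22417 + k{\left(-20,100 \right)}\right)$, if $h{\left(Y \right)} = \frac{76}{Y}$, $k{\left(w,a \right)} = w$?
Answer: $\frac{92442773448}{107} \approx 8.6395 \cdot 10^{8}$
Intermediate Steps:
$\left(-38506 + h{\left(214 \right)}\right) \left(-22417 + k{\left(-20,100 \right)}\right) = \left(-38506 + \frac{76}{214}\right) \left(-22417 - 20\right) = \left(-38506 + 76 \cdot \frac{1}{214}\right) \left(-22437\right) = \left(-38506 + \frac{38}{107}\right) \left(-22437\right) = \left(- \frac{4120104}{107}\right) \left(-22437\right) = \frac{92442773448}{107}$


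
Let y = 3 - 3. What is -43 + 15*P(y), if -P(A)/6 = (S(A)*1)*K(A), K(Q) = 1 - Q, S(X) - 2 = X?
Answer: -223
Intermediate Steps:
y = 0
S(X) = 2 + X
P(A) = -6*(1 - A)*(2 + A) (P(A) = -6*(2 + A)*1*(1 - A) = -6*(2 + A)*(1 - A) = -6*(1 - A)*(2 + A))
-43 + 15*P(y) = -43 + 15*(6*(-1 + 0)*(2 + 0)) = -43 + 15*(6*(-1)*2) = -43 + 15*(-12) = -43 - 180 = -223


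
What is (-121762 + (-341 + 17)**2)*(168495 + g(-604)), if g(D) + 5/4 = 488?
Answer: -5673055311/2 ≈ -2.8365e+9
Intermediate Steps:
g(D) = 1947/4 (g(D) = -5/4 + 488 = 1947/4)
(-121762 + (-341 + 17)**2)*(168495 + g(-604)) = (-121762 + (-341 + 17)**2)*(168495 + 1947/4) = (-121762 + (-324)**2)*(675927/4) = (-121762 + 104976)*(675927/4) = -16786*675927/4 = -5673055311/2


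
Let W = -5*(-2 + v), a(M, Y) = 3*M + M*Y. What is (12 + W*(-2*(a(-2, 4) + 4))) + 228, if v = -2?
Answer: 640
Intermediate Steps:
W = 20 (W = -5*(-2 - 2) = -5*(-4) = 20)
(12 + W*(-2*(a(-2, 4) + 4))) + 228 = (12 + 20*(-2*(-2*(3 + 4) + 4))) + 228 = (12 + 20*(-2*(-2*7 + 4))) + 228 = (12 + 20*(-2*(-14 + 4))) + 228 = (12 + 20*(-2*(-10))) + 228 = (12 + 20*20) + 228 = (12 + 400) + 228 = 412 + 228 = 640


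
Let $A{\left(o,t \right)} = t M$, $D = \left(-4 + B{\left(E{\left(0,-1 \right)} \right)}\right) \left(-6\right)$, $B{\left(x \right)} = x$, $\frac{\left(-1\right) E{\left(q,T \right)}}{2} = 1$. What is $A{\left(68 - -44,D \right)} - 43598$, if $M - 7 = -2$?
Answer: $-43418$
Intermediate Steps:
$M = 5$ ($M = 7 - 2 = 5$)
$E{\left(q,T \right)} = -2$ ($E{\left(q,T \right)} = \left(-2\right) 1 = -2$)
$D = 36$ ($D = \left(-4 - 2\right) \left(-6\right) = \left(-6\right) \left(-6\right) = 36$)
$A{\left(o,t \right)} = 5 t$ ($A{\left(o,t \right)} = t 5 = 5 t$)
$A{\left(68 - -44,D \right)} - 43598 = 5 \cdot 36 - 43598 = 180 - 43598 = -43418$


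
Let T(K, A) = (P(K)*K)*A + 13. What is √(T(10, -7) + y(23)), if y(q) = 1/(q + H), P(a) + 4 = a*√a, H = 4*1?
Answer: 2*√(5934 - 14175*√10)/9 ≈ 43.824*I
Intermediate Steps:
H = 4
P(a) = -4 + a^(3/2) (P(a) = -4 + a*√a = -4 + a^(3/2))
T(K, A) = 13 + A*K*(-4 + K^(3/2)) (T(K, A) = ((-4 + K^(3/2))*K)*A + 13 = (K*(-4 + K^(3/2)))*A + 13 = A*K*(-4 + K^(3/2)) + 13 = 13 + A*K*(-4 + K^(3/2)))
y(q) = 1/(4 + q) (y(q) = 1/(q + 4) = 1/(4 + q))
√(T(10, -7) + y(23)) = √((13 - 7*10*(-4 + 10^(3/2))) + 1/(4 + 23)) = √((13 - 7*10*(-4 + 10*√10)) + 1/27) = √((13 + (280 - 700*√10)) + 1/27) = √((293 - 700*√10) + 1/27) = √(7912/27 - 700*√10)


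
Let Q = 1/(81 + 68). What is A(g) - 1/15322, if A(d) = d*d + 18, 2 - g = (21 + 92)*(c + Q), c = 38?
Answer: 6268466515152197/340163722 ≈ 1.8428e+7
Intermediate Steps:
Q = 1/149 ≈ 0.0067114
g = -639621/149 (g = 2 - (21 + 92)*(38 + 1/149) = 2 - 113*5663/149 = 2 - 1*639919/149 = 2 - 639919/149 = -639621/149 ≈ -4292.8)
A(d) = 18 + d² (A(d) = d² + 18 = 18 + d²)
A(g) - 1/15322 = (18 + (-639621/149)²) - 1/15322 = (18 + 409115023641/22201) - 1*1/15322 = 409115423259/22201 - 1/15322 = 6268466515152197/340163722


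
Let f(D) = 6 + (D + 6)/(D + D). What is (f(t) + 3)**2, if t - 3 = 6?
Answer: 3481/36 ≈ 96.694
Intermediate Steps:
t = 9 (t = 3 + 6 = 9)
f(D) = 6 + (6 + D)/(2*D) (f(D) = 6 + (6 + D)/((2*D)) = 6 + (6 + D)*(1/(2*D)) = 6 + (6 + D)/(2*D))
(f(t) + 3)**2 = ((13/2 + 3/9) + 3)**2 = ((13/2 + 3*(1/9)) + 3)**2 = ((13/2 + 1/3) + 3)**2 = (41/6 + 3)**2 = (59/6)**2 = 3481/36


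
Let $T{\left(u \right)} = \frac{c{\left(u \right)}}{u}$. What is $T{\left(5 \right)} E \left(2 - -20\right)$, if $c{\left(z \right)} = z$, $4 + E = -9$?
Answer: $-286$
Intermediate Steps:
$E = -13$ ($E = -4 - 9 = -13$)
$T{\left(u \right)} = 1$ ($T{\left(u \right)} = \frac{u}{u} = 1$)
$T{\left(5 \right)} E \left(2 - -20\right) = 1 \left(-13\right) \left(2 - -20\right) = - 13 \left(2 + 20\right) = \left(-13\right) 22 = -286$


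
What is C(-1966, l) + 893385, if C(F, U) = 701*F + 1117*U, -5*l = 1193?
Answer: -3756486/5 ≈ -7.5130e+5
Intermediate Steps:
l = -1193/5 (l = -⅕*1193 = -1193/5 ≈ -238.60)
C(-1966, l) + 893385 = (701*(-1966) + 1117*(-1193/5)) + 893385 = (-1378166 - 1332581/5) + 893385 = -8223411/5 + 893385 = -3756486/5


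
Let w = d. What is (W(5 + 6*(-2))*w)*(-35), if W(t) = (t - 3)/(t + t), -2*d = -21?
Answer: -525/2 ≈ -262.50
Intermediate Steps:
d = 21/2 (d = -½*(-21) = 21/2 ≈ 10.500)
w = 21/2 ≈ 10.500
W(t) = (-3 + t)/(2*t) (W(t) = (-3 + t)/((2*t)) = (-3 + t)*(1/(2*t)) = (-3 + t)/(2*t))
(W(5 + 6*(-2))*w)*(-35) = (((-3 + (5 + 6*(-2)))/(2*(5 + 6*(-2))))*(21/2))*(-35) = (((-3 + (5 - 12))/(2*(5 - 12)))*(21/2))*(-35) = (((½)*(-3 - 7)/(-7))*(21/2))*(-35) = (((½)*(-⅐)*(-10))*(21/2))*(-35) = ((5/7)*(21/2))*(-35) = (15/2)*(-35) = -525/2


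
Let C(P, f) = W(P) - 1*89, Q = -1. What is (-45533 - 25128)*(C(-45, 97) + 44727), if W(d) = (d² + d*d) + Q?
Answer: -3440272107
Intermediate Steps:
W(d) = -1 + 2*d² (W(d) = (d² + d*d) - 1 = (d² + d²) - 1 = 2*d² - 1 = -1 + 2*d²)
C(P, f) = -90 + 2*P² (C(P, f) = (-1 + 2*P²) - 1*89 = (-1 + 2*P²) - 89 = -90 + 2*P²)
(-45533 - 25128)*(C(-45, 97) + 44727) = (-45533 - 25128)*((-90 + 2*(-45)²) + 44727) = -70661*((-90 + 2*2025) + 44727) = -70661*((-90 + 4050) + 44727) = -70661*(3960 + 44727) = -70661*48687 = -3440272107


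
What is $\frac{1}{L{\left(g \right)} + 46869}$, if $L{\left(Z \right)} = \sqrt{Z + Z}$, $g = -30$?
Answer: $\frac{15623}{732234407} - \frac{2 i \sqrt{15}}{2196703221} \approx 2.1336 \cdot 10^{-5} - 3.5262 \cdot 10^{-9} i$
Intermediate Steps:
$L{\left(Z \right)} = \sqrt{2} \sqrt{Z}$ ($L{\left(Z \right)} = \sqrt{2 Z} = \sqrt{2} \sqrt{Z}$)
$\frac{1}{L{\left(g \right)} + 46869} = \frac{1}{\sqrt{2} \sqrt{-30} + 46869} = \frac{1}{\sqrt{2} i \sqrt{30} + 46869} = \frac{1}{2 i \sqrt{15} + 46869} = \frac{1}{46869 + 2 i \sqrt{15}}$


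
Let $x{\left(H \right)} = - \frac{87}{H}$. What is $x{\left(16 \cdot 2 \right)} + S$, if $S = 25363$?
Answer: $\frac{811529}{32} \approx 25360.0$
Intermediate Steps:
$x{\left(16 \cdot 2 \right)} + S = - \frac{87}{16 \cdot 2} + 25363 = - \frac{87}{32} + 25363 = \frac{811529}{32}$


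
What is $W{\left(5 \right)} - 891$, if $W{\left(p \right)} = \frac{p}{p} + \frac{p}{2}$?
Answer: $- \frac{1775}{2} \approx -887.5$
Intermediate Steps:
$W{\left(p \right)} = 1 + \frac{p}{2}$ ($W{\left(p \right)} = 1 + p \frac{1}{2} = 1 + \frac{p}{2}$)
$W{\left(5 \right)} - 891 = \left(1 + \frac{1}{2} \cdot 5\right) - 891 = \left(1 + \frac{5}{2}\right) - 891 = \frac{7}{2} - 891 = - \frac{1775}{2}$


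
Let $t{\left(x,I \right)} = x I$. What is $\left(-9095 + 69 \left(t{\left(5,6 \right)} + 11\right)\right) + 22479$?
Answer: $16213$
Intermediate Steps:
$t{\left(x,I \right)} = I x$
$\left(-9095 + 69 \left(t{\left(5,6 \right)} + 11\right)\right) + 22479 = \left(-9095 + 69 \left(6 \cdot 5 + 11\right)\right) + 22479 = \left(-9095 + 69 \left(30 + 11\right)\right) + 22479 = \left(-9095 + 69 \cdot 41\right) + 22479 = \left(-9095 + 2829\right) + 22479 = -6266 + 22479 = 16213$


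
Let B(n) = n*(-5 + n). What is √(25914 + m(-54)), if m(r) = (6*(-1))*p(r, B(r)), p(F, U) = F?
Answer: √26238 ≈ 161.98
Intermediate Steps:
m(r) = -6*r (m(r) = (6*(-1))*r = -6*r)
√(25914 + m(-54)) = √(25914 - 6*(-54)) = √(25914 + 324) = √26238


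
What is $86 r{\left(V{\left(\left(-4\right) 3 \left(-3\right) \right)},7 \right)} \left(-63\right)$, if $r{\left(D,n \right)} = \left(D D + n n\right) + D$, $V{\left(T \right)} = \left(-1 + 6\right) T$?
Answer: $-176783922$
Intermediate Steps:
$V{\left(T \right)} = 5 T$
$r{\left(D,n \right)} = D + D^{2} + n^{2}$ ($r{\left(D,n \right)} = \left(D^{2} + n^{2}\right) + D = D + D^{2} + n^{2}$)
$86 r{\left(V{\left(\left(-4\right) 3 \left(-3\right) \right)},7 \right)} \left(-63\right) = 86 \left(5 \left(-4\right) 3 \left(-3\right) + \left(5 \left(-4\right) 3 \left(-3\right)\right)^{2} + 7^{2}\right) \left(-63\right) = 86 \left(5 \left(\left(-12\right) \left(-3\right)\right) + \left(5 \left(\left(-12\right) \left(-3\right)\right)\right)^{2} + 49\right) \left(-63\right) = 86 \left(5 \cdot 36 + \left(5 \cdot 36\right)^{2} + 49\right) \left(-63\right) = 86 \left(180 + 180^{2} + 49\right) \left(-63\right) = 86 \left(180 + 32400 + 49\right) \left(-63\right) = 86 \cdot 32629 \left(-63\right) = 2806094 \left(-63\right) = -176783922$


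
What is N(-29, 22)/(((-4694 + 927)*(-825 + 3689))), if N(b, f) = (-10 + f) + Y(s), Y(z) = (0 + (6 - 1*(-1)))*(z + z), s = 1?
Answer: -13/5394344 ≈ -2.4099e-6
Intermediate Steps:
Y(z) = 14*z (Y(z) = (0 + (6 + 1))*(2*z) = (0 + 7)*(2*z) = 7*(2*z) = 14*z)
N(b, f) = 4 + f (N(b, f) = (-10 + f) + 14*1 = (-10 + f) + 14 = 4 + f)
N(-29, 22)/(((-4694 + 927)*(-825 + 3689))) = (4 + 22)/(((-4694 + 927)*(-825 + 3689))) = 26/((-3767*2864)) = 26/(-10788688) = 26*(-1/10788688) = -13/5394344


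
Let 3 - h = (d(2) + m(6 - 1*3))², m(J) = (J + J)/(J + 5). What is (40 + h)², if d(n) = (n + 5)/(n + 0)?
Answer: 159201/256 ≈ 621.88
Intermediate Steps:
m(J) = 2*J/(5 + J) (m(J) = (2*J)/(5 + J) = 2*J/(5 + J))
d(n) = (5 + n)/n
h = -241/16 (h = 3 - ((5 + 2)/2 + 2*(6 - 1*3)/(5 + (6 - 1*3)))² = 3 - ((½)*7 + 2*(6 - 3)/(5 + (6 - 3)))² = 3 - (7/2 + 2*3/(5 + 3))² = 3 - (7/2 + 2*3/8)² = 3 - (7/2 + 2*3*(⅛))² = 3 - (7/2 + ¾)² = 3 - (17/4)² = 3 - 1*289/16 = 3 - 289/16 = -241/16 ≈ -15.063)
(40 + h)² = (40 - 241/16)² = (399/16)² = 159201/256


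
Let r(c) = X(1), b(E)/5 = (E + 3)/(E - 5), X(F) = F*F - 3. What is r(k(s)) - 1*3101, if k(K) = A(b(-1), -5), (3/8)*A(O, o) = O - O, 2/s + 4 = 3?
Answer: -3103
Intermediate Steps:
X(F) = -3 + F² (X(F) = F² - 3 = -3 + F²)
b(E) = 5*(3 + E)/(-5 + E) (b(E) = 5*((E + 3)/(E - 5)) = 5*((3 + E)/(-5 + E)) = 5*(3 + E)/(-5 + E))
s = -2 (s = 2/(-4 + 3) = 2/(-1) = 2*(-1) = -2)
A(O, o) = 0 (A(O, o) = 8*(O - O)/3 = (8/3)*0 = 0)
k(K) = 0
r(c) = -2 (r(c) = -3 + 1² = -3 + 1 = -2)
r(k(s)) - 1*3101 = -2 - 1*3101 = -2 - 3101 = -3103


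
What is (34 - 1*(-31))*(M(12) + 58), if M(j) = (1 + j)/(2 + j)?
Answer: 53625/14 ≈ 3830.4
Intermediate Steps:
M(j) = (1 + j)/(2 + j)
(34 - 1*(-31))*(M(12) + 58) = (34 - 1*(-31))*((1 + 12)/(2 + 12) + 58) = (34 + 31)*(13/14 + 58) = 65*((1/14)*13 + 58) = 65*(13/14 + 58) = 65*(825/14) = 53625/14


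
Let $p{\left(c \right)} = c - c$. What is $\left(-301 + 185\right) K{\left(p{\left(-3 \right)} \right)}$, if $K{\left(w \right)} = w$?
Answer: $0$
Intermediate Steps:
$p{\left(c \right)} = 0$
$\left(-301 + 185\right) K{\left(p{\left(-3 \right)} \right)} = \left(-301 + 185\right) 0 = \left(-116\right) 0 = 0$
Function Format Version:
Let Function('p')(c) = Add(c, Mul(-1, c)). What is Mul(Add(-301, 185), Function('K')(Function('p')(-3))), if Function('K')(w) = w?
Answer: 0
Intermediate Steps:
Function('p')(c) = 0
Mul(Add(-301, 185), Function('K')(Function('p')(-3))) = Mul(Add(-301, 185), 0) = Mul(-116, 0) = 0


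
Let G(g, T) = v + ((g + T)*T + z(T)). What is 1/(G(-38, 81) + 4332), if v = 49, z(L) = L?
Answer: 1/7945 ≈ 0.00012587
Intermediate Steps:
G(g, T) = 49 + T + T*(T + g) (G(g, T) = 49 + ((g + T)*T + T) = 49 + ((T + g)*T + T) = 49 + (T*(T + g) + T) = 49 + (T + T*(T + g)) = 49 + T + T*(T + g))
1/(G(-38, 81) + 4332) = 1/((49 + 81 + 81² + 81*(-38)) + 4332) = 1/((49 + 81 + 6561 - 3078) + 4332) = 1/(3613 + 4332) = 1/7945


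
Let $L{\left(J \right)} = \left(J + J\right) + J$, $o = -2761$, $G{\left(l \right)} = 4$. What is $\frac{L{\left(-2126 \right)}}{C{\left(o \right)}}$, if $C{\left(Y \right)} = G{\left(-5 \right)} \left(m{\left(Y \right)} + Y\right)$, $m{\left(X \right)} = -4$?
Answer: $\frac{3189}{5530} \approx 0.57667$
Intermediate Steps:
$C{\left(Y \right)} = -16 + 4 Y$ ($C{\left(Y \right)} = 4 \left(-4 + Y\right) = -16 + 4 Y$)
$L{\left(J \right)} = 3 J$ ($L{\left(J \right)} = 2 J + J = 3 J$)
$\frac{L{\left(-2126 \right)}}{C{\left(o \right)}} = \frac{3 \left(-2126\right)}{-16 + 4 \left(-2761\right)} = - \frac{6378}{-16 - 11044} = - \frac{6378}{-11060} = \left(-6378\right) \left(- \frac{1}{11060}\right) = \frac{3189}{5530}$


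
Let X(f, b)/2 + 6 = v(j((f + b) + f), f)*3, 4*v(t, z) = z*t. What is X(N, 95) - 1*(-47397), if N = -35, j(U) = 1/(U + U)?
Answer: 947679/20 ≈ 47384.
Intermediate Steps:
j(U) = 1/(2*U)
v(t, z) = t*z/4 (v(t, z) = (z*t)/4 = (t*z)/4 = t*z/4)
X(f, b) = -12 + 3*f/(4*(b + 2*f)) (X(f, b) = -12 + 2*(((1/(2*((f + b) + f)))*f/4)*3) = -12 + 2*(((1/(2*((b + f) + f)))*f/4)*3) = -12 + 2*(((1/(2*(b + 2*f)))*f/4)*3) = -12 + 2*((f/(8*(b + 2*f)))*3) = -12 + 2*(3*f/(8*(b + 2*f))) = -12 + 3*f/(4*(b + 2*f)))
X(N, 95) - 1*(-47397) = 3*(-31*(-35) - 16*95)/(4*(95 + 2*(-35))) - 1*(-47397) = 3*(1085 - 1520)/(4*(95 - 70)) + 47397 = (¾)*(-435)/25 + 47397 = (¾)*(1/25)*(-435) + 47397 = -261/20 + 47397 = 947679/20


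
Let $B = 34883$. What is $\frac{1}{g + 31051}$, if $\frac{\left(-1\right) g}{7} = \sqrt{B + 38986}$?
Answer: $\frac{31051}{960545020} + \frac{7 \sqrt{73869}}{960545020} \approx 3.4307 \cdot 10^{-5}$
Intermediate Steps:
$g = - 7 \sqrt{73869}$ ($g = - 7 \sqrt{34883 + 38986} = - 7 \sqrt{73869} \approx -1902.5$)
$\frac{1}{g + 31051} = \frac{1}{- 7 \sqrt{73869} + 31051} = \frac{1}{31051 - 7 \sqrt{73869}}$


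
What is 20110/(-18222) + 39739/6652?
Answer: 295176169/60606372 ≈ 4.8704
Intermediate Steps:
20110/(-18222) + 39739/6652 = 20110*(-1/18222) + 39739*(1/6652) = -10055/9111 + 39739/6652 = 295176169/60606372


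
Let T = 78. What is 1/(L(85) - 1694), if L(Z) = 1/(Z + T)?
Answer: -163/276121 ≈ -0.00059032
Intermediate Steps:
L(Z) = 1/(78 + Z) (L(Z) = 1/(Z + 78) = 1/(78 + Z))
1/(L(85) - 1694) = 1/(1/(78 + 85) - 1694) = 1/(1/163 - 1694) = 1/(-276121/163) = -163/276121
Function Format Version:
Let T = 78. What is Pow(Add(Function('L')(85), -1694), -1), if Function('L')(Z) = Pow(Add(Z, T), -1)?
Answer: Rational(-163, 276121) ≈ -0.00059032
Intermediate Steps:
Function('L')(Z) = Pow(Add(78, Z), -1) (Function('L')(Z) = Pow(Add(Z, 78), -1) = Pow(Add(78, Z), -1))
Pow(Add(Function('L')(85), -1694), -1) = Pow(Add(Pow(Add(78, 85), -1), -1694), -1) = Pow(Add(Pow(163, -1), -1694), -1) = Pow(Add(Rational(1, 163), -1694), -1) = Pow(Rational(-276121, 163), -1) = Rational(-163, 276121)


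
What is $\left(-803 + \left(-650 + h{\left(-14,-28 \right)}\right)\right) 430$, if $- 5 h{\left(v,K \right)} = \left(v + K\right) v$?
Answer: $-675358$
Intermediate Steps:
$h{\left(v,K \right)} = - \frac{v \left(K + v\right)}{5}$ ($h{\left(v,K \right)} = - \frac{\left(v + K\right) v}{5} = - \frac{\left(K + v\right) v}{5} = - \frac{v \left(K + v\right)}{5}$)
$\left(-803 + \left(-650 + h{\left(-14,-28 \right)}\right)\right) 430 = \left(-803 - \left(650 - \frac{14 \left(-28 - 14\right)}{5}\right)\right) 430 = \left(-803 - \left(650 - - \frac{588}{5}\right)\right) 430 = \left(-803 - \frac{3838}{5}\right) 430 = \left(- \frac{7853}{5}\right) 430 = -675358$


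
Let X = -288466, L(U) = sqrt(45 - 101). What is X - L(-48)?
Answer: -288466 - 2*I*sqrt(14) ≈ -2.8847e+5 - 7.4833*I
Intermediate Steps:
L(U) = 2*I*sqrt(14) (L(U) = sqrt(-56) = 2*I*sqrt(14))
X - L(-48) = -288466 - 2*I*sqrt(14)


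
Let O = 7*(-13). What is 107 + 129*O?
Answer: -11632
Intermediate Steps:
O = -91
107 + 129*O = 107 + 129*(-91) = 107 - 11739 = -11632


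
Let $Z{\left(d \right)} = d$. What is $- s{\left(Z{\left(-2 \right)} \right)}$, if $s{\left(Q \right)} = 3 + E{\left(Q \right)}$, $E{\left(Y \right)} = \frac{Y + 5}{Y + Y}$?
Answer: $- \frac{9}{4} \approx -2.25$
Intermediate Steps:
$E{\left(Y \right)} = \frac{5 + Y}{2 Y}$
$s{\left(Q \right)} = 3 + \frac{5 + Q}{2 Q}$
$- s{\left(Z{\left(-2 \right)} \right)} = - \frac{5 + 7 \left(-2\right)}{2 \left(-2\right)} = - \frac{\left(-1\right) \left(5 - 14\right)}{2 \cdot 2} = - \frac{\left(-1\right) \left(-9\right)}{2 \cdot 2} = \left(-1\right) \frac{9}{4} = - \frac{9}{4}$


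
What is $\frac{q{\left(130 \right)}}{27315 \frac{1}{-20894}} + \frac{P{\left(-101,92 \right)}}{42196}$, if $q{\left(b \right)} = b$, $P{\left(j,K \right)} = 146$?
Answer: $- \frac{11460963113}{115258374} \approx -99.437$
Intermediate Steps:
$\frac{q{\left(130 \right)}}{27315 \frac{1}{-20894}} + \frac{P{\left(-101,92 \right)}}{42196} = \frac{130}{27315 \frac{1}{-20894}} + \frac{146}{42196} = \frac{130}{27315 \left(- \frac{1}{20894}\right)} + 146 \cdot \frac{1}{42196} = \frac{130}{- \frac{27315}{20894}} + \frac{73}{21098} = 130 \left(- \frac{20894}{27315}\right) + \frac{73}{21098} = - \frac{543244}{5463} + \frac{73}{21098} = - \frac{11460963113}{115258374}$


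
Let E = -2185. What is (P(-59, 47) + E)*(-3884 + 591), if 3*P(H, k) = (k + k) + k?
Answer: 7040434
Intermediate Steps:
P(H, k) = k (P(H, k) = ((k + k) + k)/3 = (2*k + k)/3 = (3*k)/3 = k)
(P(-59, 47) + E)*(-3884 + 591) = (47 - 2185)*(-3884 + 591) = -2138*(-3293) = 7040434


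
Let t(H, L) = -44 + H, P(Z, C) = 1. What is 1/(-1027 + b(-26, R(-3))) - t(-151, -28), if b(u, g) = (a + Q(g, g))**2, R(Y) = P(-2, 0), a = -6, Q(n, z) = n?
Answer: 195389/1002 ≈ 195.00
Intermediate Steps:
R(Y) = 1
b(u, g) = (-6 + g)**2
1/(-1027 + b(-26, R(-3))) - t(-151, -28) = 1/(-1027 + (-6 + 1)**2) - (-44 - 151) = 1/(-1027 + (-5)**2) - 1*(-195) = 1/(-1027 + 25) + 195 = 1/(-1002) + 195 = -1/1002 + 195 = 195389/1002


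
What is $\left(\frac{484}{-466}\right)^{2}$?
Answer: $\frac{58564}{54289} \approx 1.0787$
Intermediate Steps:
$\left(\frac{484}{-466}\right)^{2} = \left(484 \left(- \frac{1}{466}\right)\right)^{2} = \left(- \frac{242}{233}\right)^{2} = \frac{58564}{54289}$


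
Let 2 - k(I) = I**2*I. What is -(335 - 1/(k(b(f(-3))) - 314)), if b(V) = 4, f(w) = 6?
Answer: -125961/376 ≈ -335.00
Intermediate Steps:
k(I) = 2 - I**3 (k(I) = 2 - I**2*I = 2 - I**3)
-(335 - 1/(k(b(f(-3))) - 314)) = -(335 - 1/((2 - 1*4**3) - 314)) = -(335 - 1/((2 - 1*64) - 314)) = -(335 - 1/((2 - 64) - 314)) = -(335 - 1/(-62 - 314)) = -(335 - 1/(-376)) = -(335 - 1*(-1/376)) = -(335 + 1/376) = -1*125961/376 = -125961/376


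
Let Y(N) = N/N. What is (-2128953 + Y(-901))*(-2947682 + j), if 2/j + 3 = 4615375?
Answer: 7240911157271777076/1153843 ≈ 6.2755e+12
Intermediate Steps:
j = 1/2307686 (j = 2/(-3 + 4615375) = 2/4615372 = 2*(1/4615372) = 1/2307686 ≈ 4.3333e-7)
Y(N) = 1
(-2128953 + Y(-901))*(-2947682 + j) = (-2128953 + 1)*(-2947682 + 1/2307686) = -2128952*(-6802324483851/2307686) = 7240911157271777076/1153843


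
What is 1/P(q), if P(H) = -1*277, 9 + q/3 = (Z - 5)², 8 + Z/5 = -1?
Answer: -1/277 ≈ -0.0036101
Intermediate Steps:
Z = -45 (Z = -40 + 5*(-1) = -40 - 5 = -45)
q = 7473 (q = -27 + 3*(-45 - 5)² = -27 + 3*(-50)² = -27 + 3*2500 = -27 + 7500 = 7473)
P(H) = -277
1/P(q) = 1/(-277) = -1/277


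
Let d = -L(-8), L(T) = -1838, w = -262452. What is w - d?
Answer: -264290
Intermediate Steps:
d = 1838 (d = -1*(-1838) = 1838)
w - d = -262452 - 1*1838 = -262452 - 1838 = -264290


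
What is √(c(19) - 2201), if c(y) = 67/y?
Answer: 2*I*√198322/19 ≈ 46.877*I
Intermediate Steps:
√(c(19) - 2201) = √(67/19 - 2201) = √(-41752/19) = 2*I*√198322/19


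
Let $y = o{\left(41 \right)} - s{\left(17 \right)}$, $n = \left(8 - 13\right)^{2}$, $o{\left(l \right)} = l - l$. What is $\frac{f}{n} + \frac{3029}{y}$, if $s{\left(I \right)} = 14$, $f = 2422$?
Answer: $- \frac{41817}{350} \approx -119.48$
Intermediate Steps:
$o{\left(l \right)} = 0$
$n = 25$ ($n = \left(-5\right)^{2} = 25$)
$y = -14$ ($y = 0 - 14 = -14$)
$\frac{f}{n} + \frac{3029}{y} = \frac{2422}{25} + \frac{3029}{-14} = 2422 \cdot \frac{1}{25} + 3029 \left(- \frac{1}{14}\right) = \frac{2422}{25} - \frac{3029}{14} = - \frac{41817}{350}$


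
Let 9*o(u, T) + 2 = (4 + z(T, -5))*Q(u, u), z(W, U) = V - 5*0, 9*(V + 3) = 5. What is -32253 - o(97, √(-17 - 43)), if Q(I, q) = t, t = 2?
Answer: -2612503/81 ≈ -32253.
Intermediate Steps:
V = -22/9 (V = -3 + (⅑)*5 = -3 + 5/9 = -22/9 ≈ -2.4444)
z(W, U) = -22/9 (z(W, U) = -22/9 - 5*0 = -22/9 + 0 = -22/9)
Q(I, q) = 2
o(u, T) = 10/81 (o(u, T) = -2/9 + ((4 - 22/9)*2)/9 = -2/9 + ((14/9)*2)/9 = -2/9 + (⅑)*(28/9) = -2/9 + 28/81 = 10/81)
-32253 - o(97, √(-17 - 43)) = -32253 - 1*10/81 = -32253 - 10/81 = -2612503/81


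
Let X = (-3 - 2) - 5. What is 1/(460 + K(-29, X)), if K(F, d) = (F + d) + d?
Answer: 1/411 ≈ 0.0024331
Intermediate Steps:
X = -10 (X = -5 - 5 = -10)
K(F, d) = F + 2*d
1/(460 + K(-29, X)) = 1/(460 + (-29 + 2*(-10))) = 1/(460 + (-29 - 20)) = 1/(460 - 49) = 1/411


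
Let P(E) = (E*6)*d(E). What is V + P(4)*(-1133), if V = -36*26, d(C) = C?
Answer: -109704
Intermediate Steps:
V = -936
P(E) = 6*E² (P(E) = (E*6)*E = (6*E)*E = 6*E²)
V + P(4)*(-1133) = -936 + (6*4²)*(-1133) = -936 + (6*16)*(-1133) = -936 + 96*(-1133) = -936 - 108768 = -109704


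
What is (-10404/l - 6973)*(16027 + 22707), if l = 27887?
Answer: -7532463667970/27887 ≈ -2.7011e+8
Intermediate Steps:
(-10404/l - 6973)*(16027 + 22707) = (-10404/27887 - 6973)*(16027 + 22707) = (-10404*1/27887 - 6973)*38734 = (-10404/27887 - 6973)*38734 = -194466455/27887*38734 = -7532463667970/27887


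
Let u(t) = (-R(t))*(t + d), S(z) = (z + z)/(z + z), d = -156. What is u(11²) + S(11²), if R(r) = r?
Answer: 4236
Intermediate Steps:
S(z) = 1 (S(z) = (2*z)/((2*z)) = (2*z)*(1/(2*z)) = 1)
u(t) = -t*(-156 + t) (u(t) = (-t)*(t - 156) = (-t)*(-156 + t) = -t*(-156 + t))
u(11²) + S(11²) = 11²*(156 - 1*11²) + 1 = 121*(156 - 1*121) + 1 = 121*(156 - 121) + 1 = 121*35 + 1 = 4235 + 1 = 4236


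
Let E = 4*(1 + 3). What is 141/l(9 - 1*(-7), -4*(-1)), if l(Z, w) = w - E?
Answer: -47/4 ≈ -11.750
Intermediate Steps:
E = 16 (E = 4*4 = 16)
l(Z, w) = -16 + w (l(Z, w) = w - 1*16 = w - 16 = -16 + w)
141/l(9 - 1*(-7), -4*(-1)) = 141/(-16 - 4*(-1)) = 141/(-16 + 4) = 141/(-12) = 141*(-1/12) = -47/4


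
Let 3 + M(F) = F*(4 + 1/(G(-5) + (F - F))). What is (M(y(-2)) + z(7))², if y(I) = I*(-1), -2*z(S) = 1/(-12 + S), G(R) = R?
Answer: 2209/100 ≈ 22.090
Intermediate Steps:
z(S) = -1/(2*(-12 + S))
y(I) = -I
M(F) = -3 + 19*F/5 (M(F) = -3 + F*(4 + 1/(-5 + (F - F))) = -3 + F*(4 + 1/(-5 + 0)) = -3 + F*(4 + 1/(-5)) = -3 + F*(4 - ⅕) = -3 + F*(19/5) = -3 + 19*F/5)
(M(y(-2)) + z(7))² = ((-3 + 19*(-1*(-2))/5) - 1/(-24 + 2*7))² = ((-3 + (19/5)*2) - 1/(-24 + 14))² = ((-3 + 38/5) - 1/(-10))² = (23/5 - 1*(-⅒))² = (23/5 + ⅒)² = (47/10)² = 2209/100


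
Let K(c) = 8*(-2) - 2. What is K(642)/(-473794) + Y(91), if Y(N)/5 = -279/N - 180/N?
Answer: -543677796/21557627 ≈ -25.220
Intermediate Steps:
K(c) = -18 (K(c) = -16 - 2 = -18)
Y(N) = -2295/N (Y(N) = 5*(-279/N - 180/N) = 5*(-459/N) = -2295/N)
K(642)/(-473794) + Y(91) = -18/(-473794) - 2295/91 = -18*(-1/473794) - 2295*1/91 = 9/236897 - 2295/91 = -543677796/21557627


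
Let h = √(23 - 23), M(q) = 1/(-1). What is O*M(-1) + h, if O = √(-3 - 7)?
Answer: -I*√10 ≈ -3.1623*I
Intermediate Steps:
M(q) = -1
O = I*√10 (O = √(-10) = I*√10 ≈ 3.1623*I)
h = 0 (h = √0 = 0)
O*M(-1) + h = (I*√10)*(-1) + 0 = -I*√10 + 0 = -I*√10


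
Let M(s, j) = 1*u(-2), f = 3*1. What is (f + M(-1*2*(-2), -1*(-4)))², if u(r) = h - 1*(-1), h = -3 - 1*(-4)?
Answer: 25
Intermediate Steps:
h = 1 (h = -3 + 4 = 1)
u(r) = 2 (u(r) = 1 - 1*(-1) = 1 + 1 = 2)
f = 3
M(s, j) = 2 (M(s, j) = 1*2 = 2)
(f + M(-1*2*(-2), -1*(-4)))² = (3 + 2)² = 5² = 25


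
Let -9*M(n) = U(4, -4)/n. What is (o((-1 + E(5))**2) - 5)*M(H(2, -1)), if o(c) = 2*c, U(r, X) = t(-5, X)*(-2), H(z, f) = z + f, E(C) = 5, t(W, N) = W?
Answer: -30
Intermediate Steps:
H(z, f) = f + z
U(r, X) = 10 (U(r, X) = -5*(-2) = 10)
M(n) = -10/(9*n)
(o((-1 + E(5))**2) - 5)*M(H(2, -1)) = (2*(-1 + 5)**2 - 5)*(-10/(9*(-1 + 2))) = (2*4**2 - 5)*(-10/9/1) = (2*16 - 5)*(-10/9*1) = (32 - 5)*(-10/9) = 27*(-10/9) = -30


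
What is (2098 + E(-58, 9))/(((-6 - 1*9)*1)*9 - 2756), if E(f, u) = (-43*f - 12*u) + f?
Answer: -4426/2891 ≈ -1.5310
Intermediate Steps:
E(f, u) = -42*f - 12*u
(2098 + E(-58, 9))/(((-6 - 1*9)*1)*9 - 2756) = (2098 + (-42*(-58) - 12*9))/(((-6 - 1*9)*1)*9 - 2756) = (2098 + (2436 - 108))/(((-6 - 9)*1)*9 - 2756) = (2098 + 2328)/(-15*1*9 - 2756) = 4426/(-15*9 - 2756) = 4426/(-135 - 2756) = 4426/(-2891) = 4426*(-1/2891) = -4426/2891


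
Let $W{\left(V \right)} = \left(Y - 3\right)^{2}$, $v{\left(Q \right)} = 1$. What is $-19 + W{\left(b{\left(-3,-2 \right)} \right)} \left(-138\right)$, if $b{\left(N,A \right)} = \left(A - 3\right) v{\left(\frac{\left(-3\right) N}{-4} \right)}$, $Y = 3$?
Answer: $-19$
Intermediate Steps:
$b{\left(N,A \right)} = -3 + A$ ($b{\left(N,A \right)} = \left(A - 3\right) 1 = \left(-3 + A\right) 1 = -3 + A$)
$W{\left(V \right)} = 0$ ($W{\left(V \right)} = \left(3 - 3\right)^{2} = 0^{2} = 0$)
$-19 + W{\left(b{\left(-3,-2 \right)} \right)} \left(-138\right) = -19 + 0 \left(-138\right) = -19 + 0 = -19$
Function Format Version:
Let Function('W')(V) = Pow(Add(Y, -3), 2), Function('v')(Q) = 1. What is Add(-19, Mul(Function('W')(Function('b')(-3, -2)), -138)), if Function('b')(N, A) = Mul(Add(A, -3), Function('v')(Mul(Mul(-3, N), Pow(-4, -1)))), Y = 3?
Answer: -19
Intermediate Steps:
Function('b')(N, A) = Add(-3, A) (Function('b')(N, A) = Mul(Add(A, -3), 1) = Mul(Add(-3, A), 1) = Add(-3, A))
Function('W')(V) = 0 (Function('W')(V) = Pow(Add(3, -3), 2) = Pow(0, 2) = 0)
Add(-19, Mul(Function('W')(Function('b')(-3, -2)), -138)) = Add(-19, Mul(0, -138)) = Add(-19, 0) = -19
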